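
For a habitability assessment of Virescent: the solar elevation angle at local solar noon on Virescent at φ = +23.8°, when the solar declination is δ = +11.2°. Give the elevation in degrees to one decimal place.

77.4°

At local noon the hour angle is zero, so the zenith angle equals |φ − δ| = |+23.8° − (+11.200°)| = 12.600°.
Elevation = 90° − 12.600° = 77.4°.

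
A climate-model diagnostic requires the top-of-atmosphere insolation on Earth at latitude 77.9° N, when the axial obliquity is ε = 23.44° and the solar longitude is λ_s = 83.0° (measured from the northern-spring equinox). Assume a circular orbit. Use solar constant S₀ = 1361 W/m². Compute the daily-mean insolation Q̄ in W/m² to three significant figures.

Q̄ ≈ 525 W/m²

Solar declination: sin δ = sin ε · sin λ_s = sin 23.44° × sin 83.0° = 0.39482, so δ = +23.255°.
cos H₀ = −tan(+77.9°) tan(+23.255°) = -2.0045 ≤ −1 ⇒ polar day, H₀ = π.
Bracket: H₀ sin φ sin δ + cos φ cos δ sin H₀ = 3.1416×0.97778×0.39482 + 0.20962×0.91876×0.00000 = 1.212806 + 0.000000 = 1.212806.
Q̄ = (S₀/π) × [bracket] = (1361/π) × 1.212806 = 525.4 W/m².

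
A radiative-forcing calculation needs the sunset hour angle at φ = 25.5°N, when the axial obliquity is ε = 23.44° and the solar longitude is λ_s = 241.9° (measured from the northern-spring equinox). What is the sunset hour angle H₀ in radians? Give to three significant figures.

Solar declination: sin δ = sin ε · sin λ_s = sin 23.44° × sin 241.9° = -0.35090, so δ = -20.542°.
cos H₀ = −tan φ · tan δ = −tan(+25.5°) × tan(-20.542°) = 0.1787, so H₀ = 1.3911 rad = 79.70°.

H₀ = 1.39 rad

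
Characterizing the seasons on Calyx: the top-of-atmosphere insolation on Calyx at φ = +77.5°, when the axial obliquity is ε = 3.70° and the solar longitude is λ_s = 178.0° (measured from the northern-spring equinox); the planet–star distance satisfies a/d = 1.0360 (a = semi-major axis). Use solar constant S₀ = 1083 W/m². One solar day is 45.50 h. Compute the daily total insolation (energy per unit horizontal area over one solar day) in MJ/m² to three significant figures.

Solar declination: sin δ = sin ε · sin λ_s = sin 3.70° × sin 178.0° = 0.00225, so δ = +0.129°.
cos H₀ = −tan(+77.5°) tan(+0.129°) = -0.0102, H₀ = 1.5810 rad.
Bracket: H₀ sin φ sin δ + cos φ cos δ sin H₀ = 1.5810×0.97630×0.00225 + 0.21644×1.00000×0.99995 = 0.003473 + 0.216429 = 0.219902.
Inverse-square distance factor (a/d)² = 1.0360² = 1.073296.
Q̄ = (S₀/π) × 1.073296 × [bracket] = (1083/π) × 1.073296 × 0.219902 = 81.363 W/m².
Daily total = Q̄ × 45.50 h × 3600 s/h = 81.363 × 45.50 × 3600 / 10⁶ = 13.33 MJ/m².

13.3 MJ/m²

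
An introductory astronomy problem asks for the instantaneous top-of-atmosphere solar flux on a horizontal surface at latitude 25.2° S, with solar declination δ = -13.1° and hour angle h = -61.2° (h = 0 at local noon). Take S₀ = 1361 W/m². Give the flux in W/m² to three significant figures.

cos θ_z = sin φ sin δ + cos φ cos δ cos h = 0.096503 + 0.424560 = 0.521063.
Flux = S₀ · cos θ_z = 1361 × 0.521063 = 709.2 W/m².

709 W/m²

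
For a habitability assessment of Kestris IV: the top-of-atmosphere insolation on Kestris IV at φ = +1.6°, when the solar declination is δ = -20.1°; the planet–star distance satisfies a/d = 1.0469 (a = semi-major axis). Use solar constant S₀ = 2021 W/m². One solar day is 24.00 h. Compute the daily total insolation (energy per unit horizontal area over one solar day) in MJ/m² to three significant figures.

cos H₀ = −tan(+1.6°) tan(-20.100°) = 0.0102, H₀ = 1.5606 rad.
Bracket: H₀ sin φ sin δ + cos φ cos δ sin H₀ = 1.5606×0.02792×-0.34366 + 0.99961×0.93909×0.99995 = -0.014974 + 0.938677 = 0.923703.
Inverse-square distance factor (a/d)² = 1.0469² = 1.096000.
Q̄ = (S₀/π) × 1.096000 × [bracket] = (2021/π) × 1.096000 × 0.923703 = 651.27 W/m².
Daily total = Q̄ × 24.00 h × 3600 s/h = 651.27 × 24.00 × 3600 / 10⁶ = 56.27 MJ/m².

56.3 MJ/m²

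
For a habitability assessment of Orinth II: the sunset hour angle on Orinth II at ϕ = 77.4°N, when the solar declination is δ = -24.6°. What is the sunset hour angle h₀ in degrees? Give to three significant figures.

h₀ = 0.00°

cos h₀ = −tan ϕ · tan δ = 2.0482 ≥ 1, so the host star never rises (polar night) and h₀ = 0.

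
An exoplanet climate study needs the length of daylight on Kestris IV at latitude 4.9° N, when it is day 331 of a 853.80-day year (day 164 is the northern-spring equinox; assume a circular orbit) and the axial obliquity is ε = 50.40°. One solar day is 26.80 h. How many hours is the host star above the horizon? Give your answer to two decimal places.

Solar longitude: L_s = 360° × (331 − 164)/853.80 = 70.415°.
sin δ = sin 50.40° × sin 70.415° = 0.72593, so δ = +46.547°.
cos h₀ = −tan ϕ · tan δ = −tan(+4.9°) × tan(+46.547°) = -0.0905, so h₀ = 1.6614 rad = 95.19°.
Daylight = 2h₀/(2π) × 26.80 h = (1.6614/π) × 26.80 = 14.17 h.

14.17 h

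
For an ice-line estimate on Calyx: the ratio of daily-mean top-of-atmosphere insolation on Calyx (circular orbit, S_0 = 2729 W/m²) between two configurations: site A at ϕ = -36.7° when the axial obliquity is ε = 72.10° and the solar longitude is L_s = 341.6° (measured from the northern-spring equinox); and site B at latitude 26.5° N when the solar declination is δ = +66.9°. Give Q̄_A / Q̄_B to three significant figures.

Q̄_A / Q̄_B ≈ 0.828

— Configuration A (ϕ=-36.7°):
Solar declination: sin δ = sin ε · sin L_s = sin 72.10° × sin 341.6° = -0.30037, so δ = -17.480°.
cos h₀ = −tan(-36.7°) tan(-17.480°) = -0.2347, h₀ = 1.8077 rad.
Bracket: h₀ sin ϕ sin δ + cos ϕ cos δ sin h₀ = 1.8077×-0.59763×-0.30037 + 0.80178×0.95382×0.97206 = 0.324500 + 0.743387 = 1.067887.
Q̄ = (S_0/π) × [bracket] = (2729/π) × 1.067887 = 927.64 W/m².
— Configuration B (ϕ=+26.5°):
cos h₀ = −tan(+26.5°) tan(+66.900°) = -1.1689 ≤ −1 ⇒ polar day, h₀ = π.
Bracket: h₀ sin ϕ sin δ + cos ϕ cos δ sin h₀ = 3.1416×0.44620×0.91982 + 0.89493×0.39234×0.00000 = 1.289387 + 0.000000 = 1.289387.
Q̄ = (S_0/π) × [bracket] = (2729/π) × 1.289387 = 1120.0 W/m².
Ratio Q̄_A / Q̄_B = 927.64 / 1120.0 = 0.8283.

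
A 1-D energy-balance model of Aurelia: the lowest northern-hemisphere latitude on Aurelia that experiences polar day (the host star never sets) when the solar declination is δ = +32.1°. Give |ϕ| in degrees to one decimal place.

Polar day requires cos h₀ = −tan ϕ tan δ ≤ −1, i.e. tan ϕ tan δ ≥ 1.
The boundary is |tan ϕ| · |tan δ| = 1, so |ϕ| = 90° − |δ| = 90° − 32.1° = 57.9° in the northern hemisphere.

|ϕ| = 57.9°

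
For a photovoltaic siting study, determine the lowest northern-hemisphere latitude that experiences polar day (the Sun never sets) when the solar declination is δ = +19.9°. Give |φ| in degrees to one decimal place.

Polar day requires cos H₀ = −tan φ tan δ ≤ −1, i.e. tan φ tan δ ≥ 1.
The boundary is |tan φ| · |tan δ| = 1, so |φ| = 90° − |δ| = 90° − 19.9° = 70.1° in the northern hemisphere.

|φ| = 70.1°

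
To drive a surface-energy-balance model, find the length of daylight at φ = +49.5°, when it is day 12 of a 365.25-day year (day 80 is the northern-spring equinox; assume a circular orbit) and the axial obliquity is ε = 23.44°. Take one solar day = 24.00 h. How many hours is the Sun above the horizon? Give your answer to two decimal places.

8.34 h

Solar longitude: λ_s = 360° × (12 − 80)/365.25 = -67.023°, i.e. -67.023° + 360° = 292.977°.
sin δ = sin 23.44° × sin 292.977° = -0.36623, so δ = -21.483°.
cos H₀ = −tan φ · tan δ = −tan(+49.5°) × tan(-21.483°) = 0.4608, so H₀ = 1.0919 rad = 62.56°.
Daylight = 2H₀/(2π) × 24.00 h = (1.0919/π) × 24.00 = 8.34 h.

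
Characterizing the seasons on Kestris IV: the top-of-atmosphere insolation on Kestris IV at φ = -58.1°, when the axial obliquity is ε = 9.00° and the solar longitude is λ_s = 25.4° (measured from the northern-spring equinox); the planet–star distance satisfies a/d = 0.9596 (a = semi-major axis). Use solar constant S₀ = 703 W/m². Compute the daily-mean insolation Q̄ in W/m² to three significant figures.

Q̄ ≈ 90.8 W/m²

Solar declination: sin δ = sin ε · sin λ_s = sin 9.00° × sin 25.4° = 0.06710, so δ = +3.847°.
cos H₀ = −tan(-58.1°) tan(+3.847°) = 0.1080, H₀ = 1.4625 rad.
Bracket: H₀ sin φ sin δ + cos φ cos δ sin H₀ = 1.4625×-0.84897×0.06710 + 0.52844×0.99775×0.99415 = -0.083313 + 0.524167 = 0.440854.
Inverse-square distance factor (a/d)² = 0.9596² = 0.920832.
Q̄ = (S₀/π) × 0.920832 × [bracket] = (703/π) × 0.920832 × 0.440854 = 90.84 W/m².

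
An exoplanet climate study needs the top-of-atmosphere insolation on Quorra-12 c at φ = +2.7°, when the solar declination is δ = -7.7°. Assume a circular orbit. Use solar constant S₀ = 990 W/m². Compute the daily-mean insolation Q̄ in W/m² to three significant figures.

cos H₀ = −tan(+2.7°) tan(-7.700°) = 0.0064, H₀ = 1.5644 rad.
Bracket: H₀ sin φ sin δ + cos φ cos δ sin H₀ = 1.5644×0.04711×-0.13399 + 0.99889×0.99098×0.99998 = -0.009875 + 0.989860 = 0.979985.
Q̄ = (S₀/π) × [bracket] = (990/π) × 0.979985 = 308.8 W/m².

Q̄ ≈ 309 W/m²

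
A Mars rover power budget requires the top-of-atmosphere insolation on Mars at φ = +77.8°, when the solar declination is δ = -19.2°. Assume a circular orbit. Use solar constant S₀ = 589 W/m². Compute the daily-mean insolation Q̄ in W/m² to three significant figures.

cos H₀ = −tan(+77.8°) tan(-19.200°) = 1.6107 ≥ 1 ⇒ polar night, H₀ = 0 and Q̄ = 0.

Q̄ ≈ 0.00 W/m²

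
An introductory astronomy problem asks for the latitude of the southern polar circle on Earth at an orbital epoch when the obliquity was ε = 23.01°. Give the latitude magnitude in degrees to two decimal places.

66.99°

The polar circle is the lowest latitude that experiences at least one full rotation of continuous darkness at the northern-summer solstice; it lies at |φ| = 90° − ε = 90° − 23.01° = 66.99°.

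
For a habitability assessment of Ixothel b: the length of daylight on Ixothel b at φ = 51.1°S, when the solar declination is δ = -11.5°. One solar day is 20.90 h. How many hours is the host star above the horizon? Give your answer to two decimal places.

12.15 h

cos H₀ = −tan φ · tan δ = −tan(-51.1°) × tan(-11.500°) = -0.2521, so H₀ = 1.8257 rad = 104.60°.
Daylight = 2H₀/(2π) × 20.90 h = (1.8257/π) × 20.90 = 12.15 h.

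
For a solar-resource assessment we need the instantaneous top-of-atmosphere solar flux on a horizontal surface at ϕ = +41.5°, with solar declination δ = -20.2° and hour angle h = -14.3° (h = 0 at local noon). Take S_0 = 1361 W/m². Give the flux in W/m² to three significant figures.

616 W/m²

cos θ_z = sin ϕ sin δ + cos ϕ cos δ cos h = -0.228802 + 0.681111 = 0.452309.
Flux = S_0 · cos θ_z = 1361 × 0.452309 = 615.6 W/m².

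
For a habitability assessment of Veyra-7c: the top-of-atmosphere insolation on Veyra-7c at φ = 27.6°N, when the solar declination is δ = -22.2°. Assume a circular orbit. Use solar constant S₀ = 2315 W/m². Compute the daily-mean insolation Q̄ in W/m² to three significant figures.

cos H₀ = −tan(+27.6°) tan(-22.200°) = 0.2133, H₀ = 1.3558 rad.
Bracket: H₀ sin φ sin δ + cos φ cos δ sin H₀ = 1.3558×0.46330×-0.37784 + 0.88620×0.92587×0.97698 = -0.237337 + 0.801618 = 0.564281.
Q̄ = (S₀/π) × [bracket] = (2315/π) × 0.564281 = 415.8 W/m².

Q̄ ≈ 416 W/m²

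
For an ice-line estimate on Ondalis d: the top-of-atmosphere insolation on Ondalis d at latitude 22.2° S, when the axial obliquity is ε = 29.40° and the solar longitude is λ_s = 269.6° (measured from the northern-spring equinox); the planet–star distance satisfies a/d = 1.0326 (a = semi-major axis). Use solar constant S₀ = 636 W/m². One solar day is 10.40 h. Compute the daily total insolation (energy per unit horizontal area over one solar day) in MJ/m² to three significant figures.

Solar declination: sin δ = sin ε · sin λ_s = sin 29.40° × sin 269.6° = -0.49089, so δ = -29.399°.
cos H₀ = −tan(-22.2°) tan(-29.399°) = -0.2299, H₀ = 1.8028 rad.
Bracket: H₀ sin φ sin δ + cos φ cos δ sin H₀ = 1.8028×-0.37784×-0.49089 + 0.92587×0.87122×0.97320 = 0.334380 + 0.785019 = 1.119399.
Inverse-square distance factor (a/d)² = 1.0326² = 1.066263.
Q̄ = (S₀/π) × 1.066263 × [bracket] = (636/π) × 1.066263 × 1.119399 = 241.63 W/m².
Daily total = Q̄ × 10.40 h × 3600 s/h = 241.63 × 10.40 × 3600 / 10⁶ = 9.047 MJ/m².

9.05 MJ/m²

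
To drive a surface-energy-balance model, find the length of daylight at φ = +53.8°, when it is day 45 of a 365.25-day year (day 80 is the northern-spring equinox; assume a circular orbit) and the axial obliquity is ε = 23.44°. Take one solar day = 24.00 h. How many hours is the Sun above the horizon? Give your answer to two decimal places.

Solar longitude: λ_s = 360° × (45 − 80)/365.25 = -34.497°, i.e. -34.497° + 360° = 325.503°.
sin δ = sin 23.44° × sin 325.503° = -0.22529, so δ = -13.020°.
cos H₀ = −tan φ · tan δ = −tan(+53.8°) × tan(-13.020°) = 0.3159, so H₀ = 1.2493 rad = 71.58°.
Daylight = 2H₀/(2π) × 24.00 h = (1.2493/π) × 24.00 = 9.54 h.

9.54 h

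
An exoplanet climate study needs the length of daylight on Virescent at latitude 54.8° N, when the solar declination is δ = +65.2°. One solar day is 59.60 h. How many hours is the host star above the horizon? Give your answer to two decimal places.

Sunrise equation: cos h₀ = −tan ϕ · tan δ = -3.0679 ≤ −1, so the host star never sets (polar day) and h₀ = π.
Daylight = 2h₀/(2π) × 59.60 h = (3.1416/π) × 59.60 = 59.60 h.

59.60 h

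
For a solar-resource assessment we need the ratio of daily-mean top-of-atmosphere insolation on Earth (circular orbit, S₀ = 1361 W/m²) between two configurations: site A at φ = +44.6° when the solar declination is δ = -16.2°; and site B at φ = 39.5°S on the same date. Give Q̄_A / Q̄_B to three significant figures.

— Configuration A (φ=+44.6°):
cos H₀ = −tan(+44.6°) tan(-16.200°) = 0.2865, H₀ = 1.2802 rad.
Bracket: H₀ sin φ sin δ + cos φ cos δ sin H₀ = 1.2802×0.70215×-0.27899 + 0.71203×0.96029×0.95808 = -0.250782 + 0.655092 = 0.404310.
Q̄ = (S₀/π) × [bracket] = (1361/π) × 0.404310 = 175.16 W/m².
— Configuration B (φ=-39.5°):
cos H₀ = −tan(-39.5°) tan(-16.200°) = -0.2395, H₀ = 1.8126 rad.
Bracket: H₀ sin φ sin δ + cos φ cos δ sin H₀ = 1.8126×-0.63608×-0.27899 + 0.77162×0.96029×0.97090 = 0.321664 + 0.719416 = 1.041080.
Q̄ = (S₀/π) × [bracket] = (1361/π) × 1.041080 = 451.02 W/m².
Ratio Q̄_A / Q̄_B = 175.16 / 451.02 = 0.3884.

Q̄_A / Q̄_B ≈ 0.388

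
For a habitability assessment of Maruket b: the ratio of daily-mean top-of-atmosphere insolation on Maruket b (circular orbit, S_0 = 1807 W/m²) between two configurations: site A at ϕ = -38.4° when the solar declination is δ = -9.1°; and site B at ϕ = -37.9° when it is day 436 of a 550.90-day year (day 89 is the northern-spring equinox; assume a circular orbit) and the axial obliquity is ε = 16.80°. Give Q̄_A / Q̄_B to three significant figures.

Q̄_A / Q̄_B ≈ 0.948

— Configuration A (ϕ=-38.4°):
cos h₀ = −tan(-38.4°) tan(-9.100°) = -0.1270, h₀ = 1.6981 rad.
Bracket: h₀ sin ϕ sin δ + cos ϕ cos δ sin h₀ = 1.6981×-0.62115×-0.15816 + 0.78369×0.98741×0.99191 = 0.166823 + 0.767563 = 0.934386.
Q̄ = (S_0/π) × [bracket] = (1807/π) × 0.934386 = 537.45 W/m².
— Configuration B (ϕ=-37.9°):
Solar longitude: L_s = 360° × (436 − 89)/550.90 = 226.756°.
sin δ = sin 16.80° × sin 226.756° = -0.21054, so δ = -12.154°.
cos h₀ = −tan(-37.9°) tan(-12.154°) = -0.1677, h₀ = 1.7393 rad.
Bracket: h₀ sin ϕ sin δ + cos ϕ cos δ sin h₀ = 1.7393×-0.61429×-0.21054 + 0.78908×0.97758×0.98584 = 0.224948 + 0.760466 = 0.985414.
Q̄ = (S_0/π) × [bracket] = (1807/π) × 0.985414 = 566.80 W/m².
Ratio Q̄_A / Q̄_B = 537.45 / 566.80 = 0.9482.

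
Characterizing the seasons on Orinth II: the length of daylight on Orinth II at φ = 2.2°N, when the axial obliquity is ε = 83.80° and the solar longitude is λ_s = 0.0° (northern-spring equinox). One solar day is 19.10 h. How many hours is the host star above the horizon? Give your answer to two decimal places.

Solar declination: sin δ = sin ε · sin λ_s = sin 83.80° × sin 0.0° = 0.00000, so δ = +0.000°.
cos H₀ = −tan φ · tan δ = −tan(+2.2°) × tan(+0.000°) = -0.0000, so H₀ = 1.5708 rad = 90.00°.
Daylight = 2H₀/(2π) × 19.10 h = (1.5708/π) × 19.10 = 9.55 h.

9.55 h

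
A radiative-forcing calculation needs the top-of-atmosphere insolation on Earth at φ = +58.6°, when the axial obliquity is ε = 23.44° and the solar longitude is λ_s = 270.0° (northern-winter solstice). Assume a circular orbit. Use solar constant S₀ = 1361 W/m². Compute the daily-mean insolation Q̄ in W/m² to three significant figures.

Solar declination: sin δ = sin ε · sin λ_s = sin 23.44° × sin 270.0° = -0.39779, so δ = -23.440°.
cos H₀ = −tan(+58.6°) tan(-23.440°) = 0.7103, H₀ = 0.7809 rad.
Bracket: H₀ sin φ sin δ + cos φ cos δ sin H₀ = 0.7809×0.85355×-0.39779 + 0.52101×0.91748×0.70390 = -0.265142 + 0.336476 = 0.071334.
Q̄ = (S₀/π) × [bracket] = (1361/π) × 0.071334 = 30.90 W/m².

Q̄ ≈ 30.9 W/m²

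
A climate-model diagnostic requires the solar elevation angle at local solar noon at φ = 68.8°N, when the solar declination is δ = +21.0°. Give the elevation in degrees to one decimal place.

42.2°

At local noon the hour angle is zero, so the zenith angle equals |φ − δ| = |+68.8° − (+21.000°)| = 47.800°.
Elevation = 90° − 47.800° = 42.2°.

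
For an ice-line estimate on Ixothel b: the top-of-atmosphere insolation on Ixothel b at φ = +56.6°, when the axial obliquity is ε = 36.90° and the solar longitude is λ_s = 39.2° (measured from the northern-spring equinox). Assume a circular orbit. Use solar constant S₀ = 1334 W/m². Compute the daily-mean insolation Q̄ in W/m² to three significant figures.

Q̄ ≈ 471 W/m²

Solar declination: sin δ = sin ε · sin λ_s = sin 36.90° × sin 39.2° = 0.37948, so δ = +22.302°.
cos H₀ = −tan(+56.6°) tan(+22.302°) = -0.6220, H₀ = 2.2421 rad.
Bracket: H₀ sin φ sin δ + cos φ cos δ sin H₀ = 2.2421×0.83485×0.37948 + 0.55048×0.92520×0.78298 = 0.710317 + 0.398775 = 1.109092.
Q̄ = (S₀/π) × [bracket] = (1334/π) × 1.109092 = 470.9 W/m².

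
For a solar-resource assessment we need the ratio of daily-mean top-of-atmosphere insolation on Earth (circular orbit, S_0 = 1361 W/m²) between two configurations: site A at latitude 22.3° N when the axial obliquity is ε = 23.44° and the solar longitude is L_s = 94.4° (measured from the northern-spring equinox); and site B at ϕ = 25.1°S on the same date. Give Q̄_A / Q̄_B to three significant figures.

Q̄_A / Q̄_B ≈ 1.88

— Configuration A (ϕ=+22.3°):
Solar declination: sin δ = sin ε · sin L_s = sin 23.44° × sin 94.4° = 0.39662, so δ = +23.367°.
cos h₀ = −tan(+22.3°) tan(+23.367°) = -0.1772, h₀ = 1.7489 rad.
Bracket: h₀ sin ϕ sin δ + cos ϕ cos δ sin h₀ = 1.7489×0.37946×0.39662 + 0.92521×0.91798×0.98418 = 0.263212 + 0.835888 = 1.099100.
Q̄ = (S_0/π) × [bracket] = (1361/π) × 1.099100 = 476.15 W/m².
— Configuration B (ϕ=-25.1°):
cos h₀ = −tan(-25.1°) tan(+23.367°) = 0.2024, h₀ = 1.3670 rad.
Bracket: h₀ sin ϕ sin δ + cos ϕ cos δ sin h₀ = 1.3670×-0.42420×0.39662 + 0.90557×0.91798×0.97931 = -0.229993 + 0.814096 = 0.584103.
Q̄ = (S_0/π) × [bracket] = (1361/π) × 0.584103 = 253.04 W/m².
Ratio Q̄_A / Q̄_B = 476.15 / 253.04 = 1.882.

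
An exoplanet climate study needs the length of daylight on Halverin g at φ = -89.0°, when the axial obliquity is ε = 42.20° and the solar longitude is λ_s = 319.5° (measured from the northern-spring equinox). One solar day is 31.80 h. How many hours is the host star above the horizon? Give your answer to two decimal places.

31.80 h

Solar declination: sin δ = sin ε · sin λ_s = sin 42.20° × sin 319.5° = -0.43625, so δ = -25.865°.
Sunrise equation: cos H₀ = −tan φ · tan δ = -27.7749 ≤ −1, so the host star never sets (polar day) and H₀ = π.
Daylight = 2H₀/(2π) × 31.80 h = (3.1416/π) × 31.80 = 31.80 h.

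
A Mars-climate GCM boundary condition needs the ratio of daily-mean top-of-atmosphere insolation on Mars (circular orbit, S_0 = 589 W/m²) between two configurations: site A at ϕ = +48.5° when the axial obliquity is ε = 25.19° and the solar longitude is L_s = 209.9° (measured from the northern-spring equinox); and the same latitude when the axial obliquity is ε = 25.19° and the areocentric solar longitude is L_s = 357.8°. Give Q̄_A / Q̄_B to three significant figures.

Q̄_A / Q̄_B ≈ 0.649

— Configuration A (ϕ=+48.5°):
Solar declination: sin δ = sin ε · sin L_s = sin 25.19° × sin 209.9° = -0.21217, so δ = -12.249°.
cos h₀ = −tan(+48.5°) tan(-12.249°) = 0.2454, h₀ = 1.3229 rad.
Bracket: h₀ sin ϕ sin δ + cos ϕ cos δ sin h₀ = 1.3229×0.74896×-0.21217 + 0.66262×0.97723×0.96942 = -0.210218 + 0.627731 = 0.417513.
Q̄ = (S_0/π) × [bracket] = (589/π) × 0.417513 = 78.277 W/m².
— Configuration B (ϕ=+48.5°):
sin δ = sin 25.19° × sin 357.8° = -0.01634, so δ = -0.936°.
cos h₀ = −tan(+48.5°) tan(-0.936°) = 0.0185, h₀ = 1.5523 rad.
Bracket: h₀ sin ϕ sin δ + cos ϕ cos δ sin h₀ = 1.5523×0.74896×-0.01634 + 0.66262×0.99987×0.99983 = -0.018997 + 0.662421 = 0.643424.
Q̄ = (S_0/π) × [bracket] = (589/π) × 0.643424 = 120.63 W/m².
Ratio Q̄_A / Q̄_B = 78.277 / 120.63 = 0.6489.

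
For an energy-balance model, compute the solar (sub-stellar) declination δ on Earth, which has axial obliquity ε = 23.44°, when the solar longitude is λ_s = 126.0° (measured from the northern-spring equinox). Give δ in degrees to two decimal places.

δ = +18.77°

sin δ = sin ε · sin λ_s = sin 23.44° × sin 126.0° = 0.321818.
δ = arcsin(0.321818) = +18.77°.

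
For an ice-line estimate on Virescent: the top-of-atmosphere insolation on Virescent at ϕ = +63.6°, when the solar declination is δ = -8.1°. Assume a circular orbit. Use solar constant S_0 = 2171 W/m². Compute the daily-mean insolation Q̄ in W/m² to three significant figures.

cos h₀ = −tan(+63.6°) tan(-8.100°) = 0.2867, h₀ = 1.2800 rad.
Bracket: h₀ sin ϕ sin δ + cos ϕ cos δ sin h₀ = 1.2800×0.89571×-0.14090 + 0.44464×0.99002×0.95802 = -0.161543 + 0.421723 = 0.260180.
Q̄ = (S_0/π) × [bracket] = (2171/π) × 0.260180 = 179.8 W/m².

Q̄ ≈ 180 W/m²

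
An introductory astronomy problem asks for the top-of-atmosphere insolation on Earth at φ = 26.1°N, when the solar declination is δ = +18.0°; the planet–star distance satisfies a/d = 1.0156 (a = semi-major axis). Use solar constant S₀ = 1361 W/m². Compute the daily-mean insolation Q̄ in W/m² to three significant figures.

Q̄ ≈ 482 W/m²

cos H₀ = −tan(+26.1°) tan(+18.000°) = -0.1592, H₀ = 1.7307 rad.
Bracket: H₀ sin φ sin δ + cos φ cos δ sin H₀ = 1.7307×0.43994×0.30902 + 0.89803×0.95106×0.98725 = 0.235289 + 0.843191 = 1.078480.
Inverse-square distance factor (a/d)² = 1.0156² = 1.031443.
Q̄ = (S₀/π) × 1.031443 × [bracket] = (1361/π) × 1.031443 × 1.078480 = 481.9 W/m².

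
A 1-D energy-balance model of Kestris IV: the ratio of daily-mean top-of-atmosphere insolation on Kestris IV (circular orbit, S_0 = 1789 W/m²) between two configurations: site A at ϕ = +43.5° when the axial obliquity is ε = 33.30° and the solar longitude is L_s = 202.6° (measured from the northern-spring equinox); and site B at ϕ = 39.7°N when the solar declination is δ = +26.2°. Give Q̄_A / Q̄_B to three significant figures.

Q̄_A / Q̄_B ≈ 0.416

— Configuration A (ϕ=+43.5°):
Solar declination: sin δ = sin ε · sin L_s = sin 33.30° × sin 202.6° = -0.21099, so δ = -12.180°.
cos h₀ = −tan(+43.5°) tan(-12.180°) = 0.2048, h₀ = 1.3645 rad.
Bracket: h₀ sin ϕ sin δ + cos ϕ cos δ sin h₀ = 1.3645×0.68835×-0.21099 + 0.72537×0.97749×0.97880 = -0.198173 + 0.694010 = 0.495837.
Q̄ = (S_0/π) × [bracket] = (1789/π) × 0.495837 = 282.36 W/m².
— Configuration B (ϕ=+39.7°):
cos h₀ = −tan(+39.7°) tan(+26.200°) = -0.4085, h₀ = 1.9916 rad.
Bracket: h₀ sin ϕ sin δ + cos ϕ cos δ sin h₀ = 1.9916×0.63877×0.44151 + 0.76940×0.89726×0.91275 = 0.561678 + 0.630119 = 1.191797.
Q̄ = (S_0/π) × [bracket] = (1789/π) × 1.191797 = 678.68 W/m².
Ratio Q̄_A / Q̄_B = 282.36 / 678.68 = 0.4160.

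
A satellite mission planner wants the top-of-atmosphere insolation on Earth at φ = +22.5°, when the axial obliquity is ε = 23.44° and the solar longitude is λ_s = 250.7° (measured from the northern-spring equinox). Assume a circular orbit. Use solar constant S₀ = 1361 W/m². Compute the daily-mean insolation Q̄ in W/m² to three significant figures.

Solar declination: sin δ = sin ε · sin λ_s = sin 23.44° × sin 250.7° = -0.37543, so δ = -22.051°.
cos H₀ = −tan(+22.5°) tan(-22.051°) = 0.1678, H₀ = 1.4022 rad.
Bracket: H₀ sin φ sin δ + cos φ cos δ sin H₀ = 1.4022×0.38268×-0.37543 + 0.92388×0.92685×0.98582 = -0.201453 + 0.844156 = 0.642703.
Q̄ = (S₀/π) × [bracket] = (1361/π) × 0.642703 = 278.4 W/m².

Q̄ ≈ 278 W/m²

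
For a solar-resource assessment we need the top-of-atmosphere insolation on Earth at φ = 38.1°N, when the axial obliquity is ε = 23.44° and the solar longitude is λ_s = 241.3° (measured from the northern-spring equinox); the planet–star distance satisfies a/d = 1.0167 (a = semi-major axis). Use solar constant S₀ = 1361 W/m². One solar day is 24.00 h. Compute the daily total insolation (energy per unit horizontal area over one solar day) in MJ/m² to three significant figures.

16.7 MJ/m²

Solar declination: sin δ = sin ε · sin λ_s = sin 23.44° × sin 241.3° = -0.34892, so δ = -20.421°.
cos H₀ = −tan(+38.1°) tan(-20.421°) = 0.2919, H₀ = 1.2745 rad.
Bracket: H₀ sin φ sin δ + cos φ cos δ sin H₀ = 1.2745×0.61704×-0.34892 + 0.78694×0.93715×0.95644 = -0.274397 + 0.705356 = 0.430959.
Inverse-square distance factor (a/d)² = 1.0167² = 1.033679.
Q̄ = (S₀/π) × 1.033679 × [bracket] = (1361/π) × 1.033679 × 0.430959 = 192.99 W/m².
Daily total = Q̄ × 24.00 h × 3600 s/h = 192.99 × 24.00 × 3600 / 10⁶ = 16.67 MJ/m².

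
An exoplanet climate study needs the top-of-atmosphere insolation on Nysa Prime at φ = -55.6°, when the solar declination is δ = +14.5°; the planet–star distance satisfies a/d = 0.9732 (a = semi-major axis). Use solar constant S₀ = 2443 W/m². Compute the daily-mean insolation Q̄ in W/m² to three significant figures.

cos H₀ = −tan(-55.6°) tan(+14.500°) = 0.3777, H₀ = 1.1835 rad.
Bracket: H₀ sin φ sin δ + cos φ cos δ sin H₀ = 1.1835×-0.82511×0.25038 + 0.56497×0.96815×0.92593 = -0.244500 + 0.506461 = 0.261961.
Inverse-square distance factor (a/d)² = 0.9732² = 0.947118.
Q̄ = (S₀/π) × 0.947118 × [bracket] = (2443/π) × 0.947118 × 0.261961 = 192.9 W/m².

Q̄ ≈ 193 W/m²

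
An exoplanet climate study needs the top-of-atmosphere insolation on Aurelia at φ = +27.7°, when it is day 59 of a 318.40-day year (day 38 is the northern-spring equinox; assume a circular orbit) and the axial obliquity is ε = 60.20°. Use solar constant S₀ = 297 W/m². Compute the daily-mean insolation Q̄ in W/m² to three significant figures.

Q̄ ≈ 104 W/m²

Solar longitude: λ_s = 360° × (59 − 38)/318.40 = 23.744°.
sin δ = sin 60.20° × sin 23.744° = 0.34940, so δ = +20.451°.
cos H₀ = −tan(+27.7°) tan(+20.451°) = -0.1958, H₀ = 1.7678 rad.
Bracket: H₀ sin φ sin δ + cos φ cos δ sin H₀ = 1.7678×0.46484×0.34940 + 0.88539×0.93697×0.98065 = 0.287117 + 0.813531 = 1.100648.
Q̄ = (S₀/π) × [bracket] = (297/π) × 1.100648 = 104.1 W/m².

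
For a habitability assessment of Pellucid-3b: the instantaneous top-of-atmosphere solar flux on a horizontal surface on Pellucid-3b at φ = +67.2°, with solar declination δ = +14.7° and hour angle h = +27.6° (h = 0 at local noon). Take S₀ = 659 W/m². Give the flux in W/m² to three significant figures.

cos θ_z = sin φ sin δ + cos φ cos δ cos h = 0.233930 + 0.332177 = 0.566107.
Flux = S₀ · cos θ_z = 659 × 0.566107 = 373.1 W/m².

373 W/m²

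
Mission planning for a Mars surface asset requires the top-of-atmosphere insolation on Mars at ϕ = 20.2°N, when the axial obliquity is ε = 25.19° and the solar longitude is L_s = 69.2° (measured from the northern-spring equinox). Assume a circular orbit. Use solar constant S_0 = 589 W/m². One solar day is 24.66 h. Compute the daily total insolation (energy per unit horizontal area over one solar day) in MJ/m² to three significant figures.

Solar declination: sin δ = sin ε · sin L_s = sin 25.19° × sin 69.2° = 0.39788, so δ = +23.446°.
cos h₀ = −tan(+20.2°) tan(+23.446°) = -0.1596, h₀ = 1.7310 rad.
Bracket: h₀ sin ϕ sin δ + cos ϕ cos δ sin h₀ = 1.7310×0.34530×0.39788 + 0.93849×0.91744×0.98719 = 0.237819 + 0.849979 = 1.087798.
Q̄ = (S_0/π) × [bracket] = (589/π) × 1.087798 = 203.95 W/m².
Daily total = Q̄ × 24.66 h × 3600 s/h = 203.95 × 24.66 × 3600 / 10⁶ = 18.11 MJ/m².

18.1 MJ/m²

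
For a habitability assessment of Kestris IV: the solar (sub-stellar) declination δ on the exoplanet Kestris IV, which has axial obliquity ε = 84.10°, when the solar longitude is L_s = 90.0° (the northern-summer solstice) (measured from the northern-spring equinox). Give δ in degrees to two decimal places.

δ = +84.10°

sin δ = sin ε · sin L_s = sin 84.10° × sin 90.0° = 0.994703.
δ = arcsin(0.994703) = +84.10°.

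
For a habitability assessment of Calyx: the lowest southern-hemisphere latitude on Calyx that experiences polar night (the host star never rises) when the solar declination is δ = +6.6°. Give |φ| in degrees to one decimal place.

|φ| = 83.4°

Polar night requires cos H₀ = −tan φ tan δ ≥ 1, i.e. tan φ tan δ ≤ −1.
The boundary is |tan φ| · |tan δ| = 1, so |φ| = 90° − |δ| = 90° − 6.6° = 83.4° in the southern hemisphere.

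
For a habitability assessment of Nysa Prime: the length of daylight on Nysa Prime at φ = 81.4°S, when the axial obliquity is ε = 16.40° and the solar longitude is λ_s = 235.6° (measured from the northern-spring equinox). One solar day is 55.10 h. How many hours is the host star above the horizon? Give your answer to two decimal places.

55.10 h

Solar declination: sin δ = sin ε · sin λ_s = sin 16.40° × sin 235.6° = -0.23296, so δ = -13.472°.
Sunrise equation: cos H₀ = −tan φ · tan δ = -1.5840 ≤ −1, so the host star never sets (polar day) and H₀ = π.
Daylight = 2H₀/(2π) × 55.10 h = (3.1416/π) × 55.10 = 55.10 h.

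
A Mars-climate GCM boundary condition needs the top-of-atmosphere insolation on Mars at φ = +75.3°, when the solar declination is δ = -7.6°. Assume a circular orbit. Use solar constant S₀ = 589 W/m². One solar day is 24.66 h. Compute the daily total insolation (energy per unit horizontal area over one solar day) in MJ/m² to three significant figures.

cos H₀ = −tan(+75.3°) tan(-7.600°) = 0.5086, H₀ = 1.0372 rad.
Bracket: H₀ sin φ sin δ + cos φ cos δ sin H₀ = 1.0372×0.96727×-0.13226 + 0.25376×0.99122×0.86100 = -0.132690 + 0.216569 = 0.083879.
Q̄ = (S₀/π) × [bracket] = (589/π) × 0.083879 = 15.726 W/m².
Daily total = Q̄ × 24.66 h × 3600 s/h = 15.726 × 24.66 × 3600 / 10⁶ = 1.396 MJ/m².

1.40 MJ/m²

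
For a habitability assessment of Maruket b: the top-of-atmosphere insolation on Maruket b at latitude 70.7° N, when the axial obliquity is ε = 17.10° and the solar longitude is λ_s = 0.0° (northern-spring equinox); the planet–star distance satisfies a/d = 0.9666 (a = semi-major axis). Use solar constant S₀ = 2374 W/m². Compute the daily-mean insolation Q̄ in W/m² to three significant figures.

Solar declination: sin δ = sin ε · sin λ_s = sin 17.10° × sin 0.0° = 0.00000, so δ = +0.000°.
cos H₀ = −tan(+70.7°) tan(+0.000°) = -0.0000, H₀ = 1.5708 rad.
Bracket: H₀ sin φ sin δ + cos φ cos δ sin H₀ = 1.5708×0.94380×0.00000 + 0.33051×1.00000×1.00000 = 0.000000 + 0.330510 = 0.330510.
Inverse-square distance factor (a/d)² = 0.9666² = 0.934316.
Q̄ = (S₀/π) × 0.934316 × [bracket] = (2374/π) × 0.934316 × 0.330510 = 233.4 W/m².

Q̄ ≈ 233 W/m²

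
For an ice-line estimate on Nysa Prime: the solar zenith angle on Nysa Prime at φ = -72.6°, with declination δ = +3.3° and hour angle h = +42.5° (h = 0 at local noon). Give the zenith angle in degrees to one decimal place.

cos θ_z = sin φ sin δ + cos φ cos δ cos h = -0.054930 + 0.220110 = 0.165180.
θ_z = arccos(0.165180) = 80.5°.

θ_z = 80.5°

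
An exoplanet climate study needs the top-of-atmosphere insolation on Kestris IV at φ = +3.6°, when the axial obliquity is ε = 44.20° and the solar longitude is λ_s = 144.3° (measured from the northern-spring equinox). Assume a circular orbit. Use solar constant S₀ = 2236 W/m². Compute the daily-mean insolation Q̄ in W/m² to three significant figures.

Solar declination: sin δ = sin ε · sin λ_s = sin 44.20° × sin 144.3° = 0.40682, so δ = +24.006°.
cos H₀ = −tan(+3.6°) tan(+24.006°) = -0.0280, H₀ = 1.5988 rad.
Bracket: H₀ sin φ sin δ + cos φ cos δ sin H₀ = 1.5988×0.06279×0.40682 + 0.99803×0.91351×0.99961 = 0.040840 + 0.911355 = 0.952195.
Q̄ = (S₀/π) × [bracket] = (2236/π) × 0.952195 = 677.7 W/m².

Q̄ ≈ 678 W/m²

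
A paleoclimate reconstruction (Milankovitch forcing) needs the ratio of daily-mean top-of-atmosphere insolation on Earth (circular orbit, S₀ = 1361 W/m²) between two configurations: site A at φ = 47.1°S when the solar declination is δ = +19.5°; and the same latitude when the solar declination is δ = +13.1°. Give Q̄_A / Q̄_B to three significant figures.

— Configuration A (φ=-47.1°):
cos H₀ = −tan(-47.1°) tan(+19.500°) = 0.3811, H₀ = 1.1798 rad.
Bracket: H₀ sin φ sin δ + cos φ cos δ sin H₀ = 1.1798×-0.73254×0.33381 + 0.68072×0.94264×0.92454 = -0.288496 + 0.593253 = 0.304757.
Q̄ = (S₀/π) × [bracket] = (1361/π) × 0.304757 = 132.03 W/m².
— Configuration B (φ=-47.1°):
cos H₀ = −tan(-47.1°) tan(+13.100°) = 0.2504, H₀ = 1.3177 rad.
Bracket: H₀ sin φ sin δ + cos φ cos δ sin H₀ = 1.3177×-0.73254×0.22665 + 0.68072×0.97398×0.96814 = -0.218778 + 0.641884 = 0.423106.
Q̄ = (S₀/π) × [bracket] = (1361/π) × 0.423106 = 183.30 W/m².
Ratio Q̄_A / Q̄_B = 132.03 / 183.30 = 0.7203.

Q̄_A / Q̄_B ≈ 0.720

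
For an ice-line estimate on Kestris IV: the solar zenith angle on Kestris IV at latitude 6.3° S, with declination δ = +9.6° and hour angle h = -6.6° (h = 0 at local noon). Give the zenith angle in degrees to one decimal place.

θ_z = 17.2°

cos θ_z = sin φ sin δ + cos φ cos δ cos h = -0.018300 + 0.973547 = 0.955247.
θ_z = arccos(0.955247) = 17.2°.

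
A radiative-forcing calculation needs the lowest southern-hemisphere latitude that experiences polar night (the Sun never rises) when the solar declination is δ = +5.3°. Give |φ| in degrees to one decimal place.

Polar night requires cos H₀ = −tan φ tan δ ≥ 1, i.e. tan φ tan δ ≤ −1.
The boundary is |tan φ| · |tan δ| = 1, so |φ| = 90° − |δ| = 90° − 5.3° = 84.7° in the southern hemisphere.

|φ| = 84.7°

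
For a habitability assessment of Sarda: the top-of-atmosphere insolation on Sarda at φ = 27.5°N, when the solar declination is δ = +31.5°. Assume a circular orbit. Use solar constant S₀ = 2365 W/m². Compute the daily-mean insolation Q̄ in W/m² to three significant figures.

Q̄ ≈ 884 W/m²

cos H₀ = −tan(+27.5°) tan(+31.500°) = -0.3190, H₀ = 1.8955 rad.
Bracket: H₀ sin φ sin δ + cos φ cos δ sin H₀ = 1.8955×0.46175×0.52250 + 0.88701×0.85264×0.94775 = 0.457317 + 0.716784 = 1.174101.
Q̄ = (S₀/π) × [bracket] = (2365/π) × 1.174101 = 883.9 W/m².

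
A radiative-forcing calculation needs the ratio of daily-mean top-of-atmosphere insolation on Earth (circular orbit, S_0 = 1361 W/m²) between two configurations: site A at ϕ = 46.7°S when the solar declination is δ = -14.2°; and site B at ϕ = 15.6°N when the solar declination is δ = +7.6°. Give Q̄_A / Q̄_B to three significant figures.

— Configuration A (ϕ=-46.7°):
cos h₀ = −tan(-46.7°) tan(-14.200°) = -0.2685, h₀ = 1.8427 rad.
Bracket: h₀ sin ϕ sin δ + cos ϕ cos δ sin h₀ = 1.8427×-0.72777×-0.24531 + 0.68582×0.96945×0.96327 = 0.328976 + 0.640448 = 0.969424.
Q̄ = (S_0/π) × [bracket] = (1361/π) × 0.969424 = 419.97 W/m².
— Configuration B (ϕ=+15.6°):
cos h₀ = −tan(+15.6°) tan(+7.600°) = -0.0373, h₀ = 1.6081 rad.
Bracket: h₀ sin ϕ sin δ + cos ϕ cos δ sin h₀ = 1.6081×0.26892×0.13226 + 0.96316×0.99122×0.99931 = 0.057196 + 0.954045 = 1.011241.
Q̄ = (S_0/π) × [bracket] = (1361/π) × 1.011241 = 438.09 W/m².
Ratio Q̄_A / Q̄_B = 419.97 / 438.09 = 0.9586.

Q̄_A / Q̄_B ≈ 0.959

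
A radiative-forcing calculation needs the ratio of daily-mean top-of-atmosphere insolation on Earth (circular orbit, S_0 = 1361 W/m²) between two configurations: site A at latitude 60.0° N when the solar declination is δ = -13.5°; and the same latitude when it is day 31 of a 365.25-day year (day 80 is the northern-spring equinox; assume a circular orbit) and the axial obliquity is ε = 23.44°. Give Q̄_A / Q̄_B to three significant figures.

Q̄_A / Q̄_B ≈ 1.46

— Configuration A (ϕ=+60.0°):
cos h₀ = −tan(+60.0°) tan(-13.500°) = 0.4158, h₀ = 1.1419 rad.
Bracket: h₀ sin ϕ sin δ + cos ϕ cos δ sin h₀ = 1.1419×0.86603×-0.23345 + 0.50000×0.97237×0.90944 = -0.230863 + 0.442156 = 0.211293.
Q̄ = (S_0/π) × [bracket] = (1361/π) × 0.211293 = 91.536 W/m².
— Configuration B (ϕ=+60.0°):
Solar longitude: L_s = 360° × (31 − 80)/365.25 = -48.296°, i.e. -48.296° + 360° = 311.704°.
sin δ = sin 23.44° × sin 311.704° = -0.29698, so δ = -17.277°.
cos h₀ = −tan(+60.0°) tan(-17.277°) = 0.5387, h₀ = 1.0019 rad.
Bracket: h₀ sin ϕ sin δ + cos ϕ cos δ sin h₀ = 1.0019×0.86603×-0.29698 + 0.50000×0.95488×0.84250 = -0.257682 + 0.402243 = 0.144561.
Q̄ = (S_0/π) × [bracket] = (1361/π) × 0.144561 = 62.627 W/m².
Ratio Q̄_A / Q̄_B = 91.536 / 62.627 = 1.462.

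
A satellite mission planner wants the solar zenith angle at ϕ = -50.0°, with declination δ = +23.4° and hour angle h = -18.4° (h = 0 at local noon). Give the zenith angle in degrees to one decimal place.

θ_z = 75.2°

cos θ_z = sin ϕ sin δ + cos ϕ cos δ cos h = -0.304233 + 0.559762 = 0.255529.
θ_z = arccos(0.255529) = 75.2°.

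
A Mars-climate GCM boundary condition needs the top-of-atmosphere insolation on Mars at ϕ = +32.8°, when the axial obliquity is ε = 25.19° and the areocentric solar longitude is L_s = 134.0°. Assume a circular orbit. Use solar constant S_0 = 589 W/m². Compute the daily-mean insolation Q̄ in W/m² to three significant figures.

sin δ = sin 25.19° × sin 134.0° = 0.30617, so δ = +17.828°.
cos h₀ = −tan(+32.8°) tan(+17.828°) = -0.2073, h₀ = 1.7796 rad.
Bracket: h₀ sin ϕ sin δ + cos ϕ cos δ sin h₀ = 1.7796×0.54171×0.30617 + 0.84057×0.95198×0.97829 = 0.295156 + 0.782833 = 1.077989.
Q̄ = (S_0/π) × [bracket] = (589/π) × 1.077989 = 202.1 W/m².

Q̄ ≈ 202 W/m²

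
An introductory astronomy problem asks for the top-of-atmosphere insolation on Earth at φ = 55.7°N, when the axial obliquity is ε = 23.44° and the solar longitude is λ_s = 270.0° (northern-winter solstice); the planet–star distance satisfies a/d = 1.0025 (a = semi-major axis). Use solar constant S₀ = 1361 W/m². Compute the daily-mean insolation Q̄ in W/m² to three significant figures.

Q̄ ≈ 47.6 W/m²

Solar declination: sin δ = sin ε · sin λ_s = sin 23.44° × sin 270.0° = -0.39779, so δ = -23.440°.
cos H₀ = −tan(+55.7°) tan(-23.440°) = 0.6356, H₀ = 0.8820 rad.
Bracket: H₀ sin φ sin δ + cos φ cos δ sin H₀ = 0.8820×0.82610×-0.39779 + 0.56353×0.91748×0.77203 = -0.289838 + 0.399161 = 0.109323.
Inverse-square distance factor (a/d)² = 1.0025² = 1.005006.
Q̄ = (S₀/π) × 1.005006 × [bracket] = (1361/π) × 1.005006 × 0.109323 = 47.60 W/m².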